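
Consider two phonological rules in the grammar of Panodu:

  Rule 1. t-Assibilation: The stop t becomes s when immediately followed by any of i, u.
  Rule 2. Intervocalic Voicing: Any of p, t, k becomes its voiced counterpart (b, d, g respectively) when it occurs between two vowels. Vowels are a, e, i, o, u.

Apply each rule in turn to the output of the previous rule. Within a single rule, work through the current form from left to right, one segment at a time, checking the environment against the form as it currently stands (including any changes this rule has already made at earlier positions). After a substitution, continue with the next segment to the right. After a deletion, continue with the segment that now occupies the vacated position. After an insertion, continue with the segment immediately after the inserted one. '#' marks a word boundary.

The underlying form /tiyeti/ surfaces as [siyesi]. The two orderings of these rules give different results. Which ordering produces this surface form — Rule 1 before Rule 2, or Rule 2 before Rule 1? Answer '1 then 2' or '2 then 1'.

Order 1 then 2:
  1 t-Assibilation: [tiyeti] → [siyesi]
  2 Intervocalic Voicing: no change — [siyesi]
  result: [siyesi]
Order 2 then 1:
  2 Intervocalic Voicing: [tiyeti] → [tiyedi]
  1 t-Assibilation: [tiyedi] → [siyedi]
  result: [siyedi]

1 then 2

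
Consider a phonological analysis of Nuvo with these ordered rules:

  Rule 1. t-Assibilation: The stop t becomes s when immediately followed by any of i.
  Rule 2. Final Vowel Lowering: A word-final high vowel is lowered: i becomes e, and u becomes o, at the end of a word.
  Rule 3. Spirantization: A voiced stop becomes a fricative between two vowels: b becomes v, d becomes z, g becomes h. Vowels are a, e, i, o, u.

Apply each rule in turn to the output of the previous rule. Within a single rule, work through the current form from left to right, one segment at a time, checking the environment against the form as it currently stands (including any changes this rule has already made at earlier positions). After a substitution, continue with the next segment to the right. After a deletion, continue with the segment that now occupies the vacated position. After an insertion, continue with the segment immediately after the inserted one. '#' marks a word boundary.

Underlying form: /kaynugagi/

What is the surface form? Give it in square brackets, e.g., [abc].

[kaynuhahe]

Rule 1 t-Assibilation: no change — [kaynugagi]
Rule 2 Final Vowel Lowering: [kaynugagi] → [kaynugage]
Rule 3 Spirantization: [kaynugage] → [kaynuhahe]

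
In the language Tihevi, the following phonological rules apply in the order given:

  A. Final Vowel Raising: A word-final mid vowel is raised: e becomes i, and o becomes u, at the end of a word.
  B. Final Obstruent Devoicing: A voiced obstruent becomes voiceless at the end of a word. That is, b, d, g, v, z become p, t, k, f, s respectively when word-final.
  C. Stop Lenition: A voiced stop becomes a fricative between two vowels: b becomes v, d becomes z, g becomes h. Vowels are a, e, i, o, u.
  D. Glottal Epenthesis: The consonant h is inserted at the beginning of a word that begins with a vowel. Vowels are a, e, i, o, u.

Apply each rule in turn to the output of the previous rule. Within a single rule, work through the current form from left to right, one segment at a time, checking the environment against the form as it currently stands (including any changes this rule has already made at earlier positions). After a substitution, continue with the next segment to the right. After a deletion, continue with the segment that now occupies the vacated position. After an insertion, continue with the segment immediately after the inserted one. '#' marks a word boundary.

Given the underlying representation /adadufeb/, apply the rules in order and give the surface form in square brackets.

A Final Vowel Raising: no change — [adadufeb]
B Final Obstruent Devoicing: [adadufeb] → [adadufep]
C Stop Lenition: [adadufep] → [azazufep]
D Glottal Epenthesis: [azazufep] → [hazazufep]

[hazazufep]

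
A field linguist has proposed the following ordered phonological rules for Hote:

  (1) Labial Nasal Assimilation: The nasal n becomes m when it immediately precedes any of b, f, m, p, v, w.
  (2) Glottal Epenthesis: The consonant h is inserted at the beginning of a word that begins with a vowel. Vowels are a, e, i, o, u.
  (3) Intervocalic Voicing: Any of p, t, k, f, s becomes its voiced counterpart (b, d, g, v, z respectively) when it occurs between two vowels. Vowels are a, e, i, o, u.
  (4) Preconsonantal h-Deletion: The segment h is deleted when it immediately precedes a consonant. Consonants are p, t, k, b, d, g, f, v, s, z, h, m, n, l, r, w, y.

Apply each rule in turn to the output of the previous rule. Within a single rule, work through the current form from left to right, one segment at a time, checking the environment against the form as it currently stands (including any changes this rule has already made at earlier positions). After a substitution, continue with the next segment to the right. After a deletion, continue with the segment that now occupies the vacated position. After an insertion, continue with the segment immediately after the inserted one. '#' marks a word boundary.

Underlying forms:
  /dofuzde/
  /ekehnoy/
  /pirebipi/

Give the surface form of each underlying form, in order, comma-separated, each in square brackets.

/dofuzde/:
  (1) Labial Nasal Assimilation: no change — [dofuzde]
  (2) Glottal Epenthesis: no change — [dofuzde]
  (3) Intervocalic Voicing: [dofuzde] → [dovuzde]
  (4) Preconsonantal h-Deletion: no change — [dovuzde]
/ekehnoy/:
  (1) Labial Nasal Assimilation: no change — [ekehnoy]
  (2) Glottal Epenthesis: [ekehnoy] → [hekehnoy]
  (3) Intervocalic Voicing: [hekehnoy] → [hegehnoy]
  (4) Preconsonantal h-Deletion: [hegehnoy] → [hegenoy]
/pirebipi/:
  (1) Labial Nasal Assimilation: no change — [pirebipi]
  (2) Glottal Epenthesis: no change — [pirebipi]
  (3) Intervocalic Voicing: [pirebipi] → [pirebibi]
  (4) Preconsonantal h-Deletion: no change — [pirebibi]

[dovuzde], [hegenoy], [pirebibi]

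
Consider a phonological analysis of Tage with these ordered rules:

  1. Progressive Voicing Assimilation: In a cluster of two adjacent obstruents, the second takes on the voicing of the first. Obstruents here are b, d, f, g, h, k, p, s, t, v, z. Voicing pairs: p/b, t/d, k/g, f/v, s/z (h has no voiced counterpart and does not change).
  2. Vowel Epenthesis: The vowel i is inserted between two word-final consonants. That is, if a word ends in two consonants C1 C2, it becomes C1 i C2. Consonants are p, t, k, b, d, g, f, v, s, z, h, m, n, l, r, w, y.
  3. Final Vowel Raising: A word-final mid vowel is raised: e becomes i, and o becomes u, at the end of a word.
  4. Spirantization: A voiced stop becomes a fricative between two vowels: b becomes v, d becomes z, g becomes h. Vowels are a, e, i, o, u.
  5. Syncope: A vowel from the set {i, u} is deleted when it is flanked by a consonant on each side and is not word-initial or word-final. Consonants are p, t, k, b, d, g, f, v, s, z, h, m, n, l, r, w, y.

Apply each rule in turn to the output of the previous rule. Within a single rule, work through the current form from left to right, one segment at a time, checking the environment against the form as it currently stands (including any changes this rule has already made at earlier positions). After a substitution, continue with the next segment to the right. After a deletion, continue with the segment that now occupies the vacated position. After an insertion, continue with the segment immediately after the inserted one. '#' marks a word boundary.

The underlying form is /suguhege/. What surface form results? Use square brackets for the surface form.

1 Progressive Voicing Assimilation: no change — [suguhege]
2 Vowel Epenthesis: no change — [suguhege]
3 Final Vowel Raising: [suguhege] → [suguhegi]
4 Spirantization: [suguhegi] → [suhuhehi]
5 Syncope: [suhuhehi] → [shhehi]

[shhehi]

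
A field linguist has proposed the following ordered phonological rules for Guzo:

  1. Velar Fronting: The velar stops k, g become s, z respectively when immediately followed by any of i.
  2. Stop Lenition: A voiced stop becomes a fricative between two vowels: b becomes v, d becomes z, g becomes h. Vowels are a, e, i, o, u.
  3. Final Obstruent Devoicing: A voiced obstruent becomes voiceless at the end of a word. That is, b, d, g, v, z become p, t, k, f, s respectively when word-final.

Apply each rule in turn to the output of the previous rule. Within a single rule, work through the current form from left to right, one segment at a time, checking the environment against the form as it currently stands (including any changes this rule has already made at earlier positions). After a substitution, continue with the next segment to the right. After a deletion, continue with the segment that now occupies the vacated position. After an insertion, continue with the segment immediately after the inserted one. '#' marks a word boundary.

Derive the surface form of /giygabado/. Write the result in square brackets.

[ziygavazo]

1 Velar Fronting: [giygabado] → [ziygabado]
2 Stop Lenition: [ziygabado] → [ziygavazo]
3 Final Obstruent Devoicing: no change — [ziygavazo]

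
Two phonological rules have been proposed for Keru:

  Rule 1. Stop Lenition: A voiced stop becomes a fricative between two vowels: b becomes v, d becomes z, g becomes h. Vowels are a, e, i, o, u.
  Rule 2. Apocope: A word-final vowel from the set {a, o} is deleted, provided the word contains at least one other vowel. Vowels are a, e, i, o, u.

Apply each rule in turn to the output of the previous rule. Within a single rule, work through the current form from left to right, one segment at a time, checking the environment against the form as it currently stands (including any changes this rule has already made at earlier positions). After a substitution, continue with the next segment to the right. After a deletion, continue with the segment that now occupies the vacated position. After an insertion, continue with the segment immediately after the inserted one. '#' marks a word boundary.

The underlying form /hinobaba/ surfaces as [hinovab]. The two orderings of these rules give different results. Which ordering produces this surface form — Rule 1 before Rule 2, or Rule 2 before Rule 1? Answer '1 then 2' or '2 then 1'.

2 then 1

Order 1 then 2:
  1 Stop Lenition: [hinobaba] → [hinovava]
  2 Apocope: [hinovava] → [hinovav]
  result: [hinovav]
Order 2 then 1:
  2 Apocope: [hinobaba] → [hinobab]
  1 Stop Lenition: [hinobab] → [hinovab]
  result: [hinovab]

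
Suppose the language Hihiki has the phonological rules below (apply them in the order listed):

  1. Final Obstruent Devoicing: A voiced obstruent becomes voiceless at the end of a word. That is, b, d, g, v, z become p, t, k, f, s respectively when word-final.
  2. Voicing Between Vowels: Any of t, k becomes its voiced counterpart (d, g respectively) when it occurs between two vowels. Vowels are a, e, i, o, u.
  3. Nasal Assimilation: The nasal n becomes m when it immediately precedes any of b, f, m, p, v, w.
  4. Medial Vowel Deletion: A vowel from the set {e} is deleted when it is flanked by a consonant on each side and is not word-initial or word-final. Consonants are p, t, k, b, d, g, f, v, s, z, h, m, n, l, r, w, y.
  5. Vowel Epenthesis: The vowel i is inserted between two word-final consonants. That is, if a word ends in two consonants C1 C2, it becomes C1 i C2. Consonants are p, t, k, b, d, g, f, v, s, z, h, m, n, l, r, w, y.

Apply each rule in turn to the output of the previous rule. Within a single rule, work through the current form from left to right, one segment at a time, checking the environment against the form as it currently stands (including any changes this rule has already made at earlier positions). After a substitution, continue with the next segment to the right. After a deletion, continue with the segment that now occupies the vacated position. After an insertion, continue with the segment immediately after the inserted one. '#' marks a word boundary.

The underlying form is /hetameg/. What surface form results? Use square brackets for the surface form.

[hdamik]

1 Final Obstruent Devoicing: [hetameg] → [hetamek]
2 Voicing Between Vowels: [hetamek] → [hedamek]
3 Nasal Assimilation: no change — [hedamek]
4 Medial Vowel Deletion: [hedamek] → [hdamk]
5 Vowel Epenthesis: [hdamk] → [hdamik]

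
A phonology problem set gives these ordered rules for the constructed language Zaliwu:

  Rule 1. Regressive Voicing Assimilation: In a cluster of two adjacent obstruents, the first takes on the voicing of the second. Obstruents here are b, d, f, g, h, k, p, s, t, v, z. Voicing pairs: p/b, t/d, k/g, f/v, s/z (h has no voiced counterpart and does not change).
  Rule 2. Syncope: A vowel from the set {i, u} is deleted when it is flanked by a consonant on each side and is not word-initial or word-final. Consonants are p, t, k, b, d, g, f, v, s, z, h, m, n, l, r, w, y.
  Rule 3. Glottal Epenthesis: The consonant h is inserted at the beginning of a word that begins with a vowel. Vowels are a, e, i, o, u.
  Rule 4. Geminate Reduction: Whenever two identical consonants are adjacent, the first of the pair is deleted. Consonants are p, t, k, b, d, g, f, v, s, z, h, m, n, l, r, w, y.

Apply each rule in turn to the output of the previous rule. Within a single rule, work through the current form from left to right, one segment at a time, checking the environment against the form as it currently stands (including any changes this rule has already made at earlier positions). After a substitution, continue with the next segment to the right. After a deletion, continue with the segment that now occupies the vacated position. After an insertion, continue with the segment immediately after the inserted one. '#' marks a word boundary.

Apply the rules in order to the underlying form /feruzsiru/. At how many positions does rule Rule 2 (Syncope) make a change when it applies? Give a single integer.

2

Rule 1 Regressive Voicing Assimilation: [feruzsiru] → [ferussiru]
Rule 2 Syncope: [ferussiru] → [ferssru]
Rule 3 Glottal Epenthesis: no change — [ferssru]
Rule 4 Geminate Reduction: [ferssru] → [fersru]
Rule Rule 2 changed 2 position(s).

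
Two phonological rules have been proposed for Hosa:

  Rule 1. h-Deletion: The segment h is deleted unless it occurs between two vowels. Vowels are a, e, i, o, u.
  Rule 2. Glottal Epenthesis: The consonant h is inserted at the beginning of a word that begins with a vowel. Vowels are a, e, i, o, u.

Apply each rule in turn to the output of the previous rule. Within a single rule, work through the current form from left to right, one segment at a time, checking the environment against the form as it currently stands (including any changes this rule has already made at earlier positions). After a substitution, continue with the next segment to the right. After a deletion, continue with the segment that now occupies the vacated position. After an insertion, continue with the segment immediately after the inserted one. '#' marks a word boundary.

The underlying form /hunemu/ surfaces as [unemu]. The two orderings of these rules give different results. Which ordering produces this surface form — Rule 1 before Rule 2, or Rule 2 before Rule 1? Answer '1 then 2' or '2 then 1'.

Order 1 then 2:
  1 h-Deletion: [hunemu] → [unemu]
  2 Glottal Epenthesis: [unemu] → [hunemu]
  result: [hunemu]
Order 2 then 1:
  2 Glottal Epenthesis: no change — [hunemu]
  1 h-Deletion: [hunemu] → [unemu]
  result: [unemu]

2 then 1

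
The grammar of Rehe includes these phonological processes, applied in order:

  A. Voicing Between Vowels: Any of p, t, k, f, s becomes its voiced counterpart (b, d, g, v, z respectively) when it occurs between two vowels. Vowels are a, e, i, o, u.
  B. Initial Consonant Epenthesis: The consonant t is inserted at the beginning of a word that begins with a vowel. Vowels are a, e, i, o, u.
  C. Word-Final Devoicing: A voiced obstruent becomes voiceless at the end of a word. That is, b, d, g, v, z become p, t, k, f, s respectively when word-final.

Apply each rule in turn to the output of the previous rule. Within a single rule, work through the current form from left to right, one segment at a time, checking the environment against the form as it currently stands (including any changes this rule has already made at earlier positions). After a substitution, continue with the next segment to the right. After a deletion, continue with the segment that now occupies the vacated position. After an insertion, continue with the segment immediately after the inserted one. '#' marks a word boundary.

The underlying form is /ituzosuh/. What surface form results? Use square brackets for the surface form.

A Voicing Between Vowels: [ituzosuh] → [iduzozuh]
B Initial Consonant Epenthesis: [iduzozuh] → [tiduzozuh]
C Word-Final Devoicing: no change — [tiduzozuh]

[tiduzozuh]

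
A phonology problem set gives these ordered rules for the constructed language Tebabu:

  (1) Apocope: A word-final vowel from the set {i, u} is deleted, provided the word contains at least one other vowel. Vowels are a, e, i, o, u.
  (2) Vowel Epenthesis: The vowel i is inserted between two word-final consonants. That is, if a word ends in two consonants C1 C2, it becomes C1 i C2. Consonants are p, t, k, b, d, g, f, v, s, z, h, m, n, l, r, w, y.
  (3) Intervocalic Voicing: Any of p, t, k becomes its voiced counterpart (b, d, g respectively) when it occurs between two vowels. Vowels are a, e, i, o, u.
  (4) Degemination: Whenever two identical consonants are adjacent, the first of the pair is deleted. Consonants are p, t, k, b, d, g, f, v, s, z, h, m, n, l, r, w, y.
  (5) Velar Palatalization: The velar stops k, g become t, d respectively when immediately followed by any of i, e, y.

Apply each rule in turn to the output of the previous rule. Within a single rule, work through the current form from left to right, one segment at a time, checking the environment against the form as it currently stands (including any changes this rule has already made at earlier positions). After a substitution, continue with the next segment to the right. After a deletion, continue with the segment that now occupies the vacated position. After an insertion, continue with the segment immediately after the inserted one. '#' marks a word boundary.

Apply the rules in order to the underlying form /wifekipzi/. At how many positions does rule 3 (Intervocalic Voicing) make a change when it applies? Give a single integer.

(1) Apocope: [wifekipzi] → [wifekipz]
(2) Vowel Epenthesis: [wifekipz] → [wifekipiz]
(3) Intervocalic Voicing: [wifekipiz] → [wifegibiz]
(4) Degemination: no change — [wifegibiz]
(5) Velar Palatalization: [wifegibiz] → [wifedibiz]
Rule 3 changed 2 position(s).

2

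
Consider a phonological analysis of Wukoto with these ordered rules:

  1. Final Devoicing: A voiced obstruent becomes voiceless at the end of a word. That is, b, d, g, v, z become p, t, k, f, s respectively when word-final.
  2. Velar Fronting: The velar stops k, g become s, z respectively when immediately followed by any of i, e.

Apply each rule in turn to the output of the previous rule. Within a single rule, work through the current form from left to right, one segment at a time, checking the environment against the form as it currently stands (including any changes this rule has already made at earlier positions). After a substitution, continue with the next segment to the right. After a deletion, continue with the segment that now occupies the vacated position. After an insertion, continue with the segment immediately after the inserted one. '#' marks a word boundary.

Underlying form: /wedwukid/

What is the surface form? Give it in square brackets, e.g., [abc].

1 Final Devoicing: [wedwukid] → [wedwukit]
2 Velar Fronting: [wedwukit] → [wedwusit]

[wedwusit]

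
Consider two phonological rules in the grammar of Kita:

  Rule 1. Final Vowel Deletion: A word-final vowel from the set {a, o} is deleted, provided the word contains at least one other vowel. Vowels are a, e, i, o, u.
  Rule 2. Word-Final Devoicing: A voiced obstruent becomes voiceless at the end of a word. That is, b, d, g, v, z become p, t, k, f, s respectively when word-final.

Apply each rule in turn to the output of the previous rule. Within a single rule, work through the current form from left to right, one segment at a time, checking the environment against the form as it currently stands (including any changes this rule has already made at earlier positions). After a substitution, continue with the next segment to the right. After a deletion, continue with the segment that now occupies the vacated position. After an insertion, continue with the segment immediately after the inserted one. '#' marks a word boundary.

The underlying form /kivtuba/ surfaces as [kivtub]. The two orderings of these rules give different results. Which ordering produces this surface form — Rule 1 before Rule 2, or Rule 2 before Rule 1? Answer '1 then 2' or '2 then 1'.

2 then 1

Order 1 then 2:
  1 Final Vowel Deletion: [kivtuba] → [kivtub]
  2 Word-Final Devoicing: [kivtub] → [kivtup]
  result: [kivtup]
Order 2 then 1:
  2 Word-Final Devoicing: no change — [kivtuba]
  1 Final Vowel Deletion: [kivtuba] → [kivtub]
  result: [kivtub]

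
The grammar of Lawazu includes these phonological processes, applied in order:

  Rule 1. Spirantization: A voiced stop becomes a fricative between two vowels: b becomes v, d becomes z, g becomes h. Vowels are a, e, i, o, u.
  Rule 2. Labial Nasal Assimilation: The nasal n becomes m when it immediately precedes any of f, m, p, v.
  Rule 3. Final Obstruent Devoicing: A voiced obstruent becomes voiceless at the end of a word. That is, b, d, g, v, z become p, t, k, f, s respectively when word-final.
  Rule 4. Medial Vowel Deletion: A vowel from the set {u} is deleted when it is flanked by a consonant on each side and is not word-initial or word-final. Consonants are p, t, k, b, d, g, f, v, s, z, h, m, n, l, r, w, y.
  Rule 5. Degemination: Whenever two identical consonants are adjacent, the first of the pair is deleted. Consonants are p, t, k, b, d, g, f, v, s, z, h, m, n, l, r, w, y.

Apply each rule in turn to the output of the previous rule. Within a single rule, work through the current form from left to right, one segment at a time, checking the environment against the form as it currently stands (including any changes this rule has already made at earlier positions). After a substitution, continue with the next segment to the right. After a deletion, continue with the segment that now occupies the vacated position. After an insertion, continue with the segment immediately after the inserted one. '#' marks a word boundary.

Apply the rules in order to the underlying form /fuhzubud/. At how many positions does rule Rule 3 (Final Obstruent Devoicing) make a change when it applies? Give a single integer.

1

Rule 1 Spirantization: [fuhzubud] → [fuhzuvud]
Rule 2 Labial Nasal Assimilation: no change — [fuhzuvud]
Rule 3 Final Obstruent Devoicing: [fuhzuvud] → [fuhzuvut]
Rule 4 Medial Vowel Deletion: [fuhzuvut] → [fhzvt]
Rule 5 Degemination: no change — [fhzvt]
Rule Rule 3 changed 1 position(s).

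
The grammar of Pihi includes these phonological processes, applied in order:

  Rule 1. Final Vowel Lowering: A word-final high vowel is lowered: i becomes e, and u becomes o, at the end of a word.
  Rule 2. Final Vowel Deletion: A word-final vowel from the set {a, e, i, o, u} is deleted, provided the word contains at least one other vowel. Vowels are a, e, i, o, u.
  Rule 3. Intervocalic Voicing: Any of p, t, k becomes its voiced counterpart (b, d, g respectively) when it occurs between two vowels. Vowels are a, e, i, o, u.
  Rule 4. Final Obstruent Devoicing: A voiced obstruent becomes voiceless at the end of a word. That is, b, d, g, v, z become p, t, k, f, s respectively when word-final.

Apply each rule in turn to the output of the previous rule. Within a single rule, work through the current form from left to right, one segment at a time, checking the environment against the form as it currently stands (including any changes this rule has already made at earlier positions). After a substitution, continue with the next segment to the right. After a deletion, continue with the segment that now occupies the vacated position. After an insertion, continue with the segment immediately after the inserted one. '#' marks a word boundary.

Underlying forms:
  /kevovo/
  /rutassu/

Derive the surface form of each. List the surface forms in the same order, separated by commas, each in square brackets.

/kevovo/:
  Rule 1 Final Vowel Lowering: no change — [kevovo]
  Rule 2 Final Vowel Deletion: [kevovo] → [kevov]
  Rule 3 Intervocalic Voicing: no change — [kevov]
  Rule 4 Final Obstruent Devoicing: [kevov] → [kevof]
/rutassu/:
  Rule 1 Final Vowel Lowering: [rutassu] → [rutasso]
  Rule 2 Final Vowel Deletion: [rutasso] → [rutass]
  Rule 3 Intervocalic Voicing: [rutass] → [rudass]
  Rule 4 Final Obstruent Devoicing: no change — [rudass]

[kevof], [rudass]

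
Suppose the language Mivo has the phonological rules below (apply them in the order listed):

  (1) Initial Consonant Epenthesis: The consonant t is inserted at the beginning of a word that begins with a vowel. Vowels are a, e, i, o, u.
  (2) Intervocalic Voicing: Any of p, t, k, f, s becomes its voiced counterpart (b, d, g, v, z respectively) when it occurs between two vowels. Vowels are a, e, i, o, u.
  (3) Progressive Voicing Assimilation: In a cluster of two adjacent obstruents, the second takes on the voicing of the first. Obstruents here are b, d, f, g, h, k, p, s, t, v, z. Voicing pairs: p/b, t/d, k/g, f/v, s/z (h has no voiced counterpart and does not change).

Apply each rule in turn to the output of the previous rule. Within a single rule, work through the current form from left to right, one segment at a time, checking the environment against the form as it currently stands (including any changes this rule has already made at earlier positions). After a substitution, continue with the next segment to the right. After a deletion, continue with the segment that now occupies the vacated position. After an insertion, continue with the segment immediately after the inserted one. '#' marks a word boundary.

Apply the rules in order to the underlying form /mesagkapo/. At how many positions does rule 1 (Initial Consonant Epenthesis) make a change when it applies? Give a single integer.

0

(1) Initial Consonant Epenthesis: no change — [mesagkapo]
(2) Intervocalic Voicing: [mesagkapo] → [mezagkabo]
(3) Progressive Voicing Assimilation: [mezagkabo] → [mezaggabo]
Rule 1 changed 0 position(s).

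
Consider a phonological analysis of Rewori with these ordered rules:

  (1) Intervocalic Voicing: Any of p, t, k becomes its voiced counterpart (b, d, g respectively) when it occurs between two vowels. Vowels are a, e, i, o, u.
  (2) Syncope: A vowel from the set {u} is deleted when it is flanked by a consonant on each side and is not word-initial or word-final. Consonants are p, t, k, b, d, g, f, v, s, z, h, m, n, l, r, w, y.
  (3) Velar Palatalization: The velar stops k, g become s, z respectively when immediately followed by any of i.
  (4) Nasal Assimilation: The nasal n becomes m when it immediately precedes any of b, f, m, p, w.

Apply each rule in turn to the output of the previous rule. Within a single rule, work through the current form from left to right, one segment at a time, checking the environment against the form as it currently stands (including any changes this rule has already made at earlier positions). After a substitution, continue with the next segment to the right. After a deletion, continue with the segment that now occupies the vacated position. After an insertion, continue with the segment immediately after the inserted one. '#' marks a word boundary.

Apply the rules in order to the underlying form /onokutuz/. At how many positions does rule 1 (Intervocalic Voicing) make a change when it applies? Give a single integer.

(1) Intervocalic Voicing: [onokutuz] → [onoguduz]
(2) Syncope: [onoguduz] → [onogdz]
(3) Velar Palatalization: no change — [onogdz]
(4) Nasal Assimilation: no change — [onogdz]
Rule 1 changed 2 position(s).

2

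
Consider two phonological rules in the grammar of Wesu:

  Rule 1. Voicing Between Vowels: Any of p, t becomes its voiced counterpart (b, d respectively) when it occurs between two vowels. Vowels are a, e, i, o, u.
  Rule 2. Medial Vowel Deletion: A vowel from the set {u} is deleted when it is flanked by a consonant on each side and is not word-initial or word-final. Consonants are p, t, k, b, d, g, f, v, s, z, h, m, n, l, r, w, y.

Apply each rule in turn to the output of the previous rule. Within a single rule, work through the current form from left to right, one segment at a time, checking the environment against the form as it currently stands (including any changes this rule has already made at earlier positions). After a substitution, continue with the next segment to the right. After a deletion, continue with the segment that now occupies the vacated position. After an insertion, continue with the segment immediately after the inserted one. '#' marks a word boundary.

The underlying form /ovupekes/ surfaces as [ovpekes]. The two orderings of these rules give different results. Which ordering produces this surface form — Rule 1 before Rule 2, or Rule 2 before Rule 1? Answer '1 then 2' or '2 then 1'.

2 then 1

Order 1 then 2:
  1 Voicing Between Vowels: [ovupekes] → [ovubekes]
  2 Medial Vowel Deletion: [ovubekes] → [ovbekes]
  result: [ovbekes]
Order 2 then 1:
  2 Medial Vowel Deletion: [ovupekes] → [ovpekes]
  1 Voicing Between Vowels: no change — [ovpekes]
  result: [ovpekes]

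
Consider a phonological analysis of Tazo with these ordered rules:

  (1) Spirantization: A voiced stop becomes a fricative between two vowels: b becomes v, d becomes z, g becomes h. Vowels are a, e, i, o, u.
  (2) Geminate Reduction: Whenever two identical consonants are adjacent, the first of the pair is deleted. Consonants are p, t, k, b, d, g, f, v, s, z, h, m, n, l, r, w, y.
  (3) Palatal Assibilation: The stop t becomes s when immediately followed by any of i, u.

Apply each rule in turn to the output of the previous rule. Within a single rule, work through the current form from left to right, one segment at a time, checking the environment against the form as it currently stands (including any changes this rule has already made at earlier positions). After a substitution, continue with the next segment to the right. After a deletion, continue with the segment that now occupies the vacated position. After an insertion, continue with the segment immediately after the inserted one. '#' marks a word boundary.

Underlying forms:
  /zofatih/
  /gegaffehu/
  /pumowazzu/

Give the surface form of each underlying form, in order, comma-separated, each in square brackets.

/zofatih/:
  (1) Spirantization: no change — [zofatih]
  (2) Geminate Reduction: no change — [zofatih]
  (3) Palatal Assibilation: [zofatih] → [zofasih]
/gegaffehu/:
  (1) Spirantization: [gegaffehu] → [gehaffehu]
  (2) Geminate Reduction: [gehaffehu] → [gehafehu]
  (3) Palatal Assibilation: no change — [gehafehu]
/pumowazzu/:
  (1) Spirantization: no change — [pumowazzu]
  (2) Geminate Reduction: [pumowazzu] → [pumowazu]
  (3) Palatal Assibilation: no change — [pumowazu]

[zofasih], [gehafehu], [pumowazu]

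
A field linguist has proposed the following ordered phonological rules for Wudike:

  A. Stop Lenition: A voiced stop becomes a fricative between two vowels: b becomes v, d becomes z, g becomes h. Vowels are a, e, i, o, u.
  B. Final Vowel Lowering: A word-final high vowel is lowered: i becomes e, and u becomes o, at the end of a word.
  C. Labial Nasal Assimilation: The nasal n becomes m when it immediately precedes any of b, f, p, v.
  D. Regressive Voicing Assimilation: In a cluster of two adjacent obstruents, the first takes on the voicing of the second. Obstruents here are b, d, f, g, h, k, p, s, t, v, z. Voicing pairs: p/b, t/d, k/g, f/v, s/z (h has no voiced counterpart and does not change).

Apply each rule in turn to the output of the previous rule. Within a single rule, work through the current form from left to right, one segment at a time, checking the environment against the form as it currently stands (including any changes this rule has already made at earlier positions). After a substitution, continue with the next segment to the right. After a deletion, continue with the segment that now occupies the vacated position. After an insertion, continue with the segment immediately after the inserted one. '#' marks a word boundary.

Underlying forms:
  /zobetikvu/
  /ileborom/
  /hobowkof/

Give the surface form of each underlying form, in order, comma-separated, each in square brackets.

[zovetigvo], [ilevorom], [hovowkof]

/zobetikvu/:
  A Stop Lenition: [zobetikvu] → [zovetikvu]
  B Final Vowel Lowering: [zovetikvu] → [zovetikvo]
  C Labial Nasal Assimilation: no change — [zovetikvo]
  D Regressive Voicing Assimilation: [zovetikvo] → [zovetigvo]
/ileborom/:
  A Stop Lenition: [ileborom] → [ilevorom]
  B Final Vowel Lowering: no change — [ilevorom]
  C Labial Nasal Assimilation: no change — [ilevorom]
  D Regressive Voicing Assimilation: no change — [ilevorom]
/hobowkof/:
  A Stop Lenition: [hobowkof] → [hovowkof]
  B Final Vowel Lowering: no change — [hovowkof]
  C Labial Nasal Assimilation: no change — [hovowkof]
  D Regressive Voicing Assimilation: no change — [hovowkof]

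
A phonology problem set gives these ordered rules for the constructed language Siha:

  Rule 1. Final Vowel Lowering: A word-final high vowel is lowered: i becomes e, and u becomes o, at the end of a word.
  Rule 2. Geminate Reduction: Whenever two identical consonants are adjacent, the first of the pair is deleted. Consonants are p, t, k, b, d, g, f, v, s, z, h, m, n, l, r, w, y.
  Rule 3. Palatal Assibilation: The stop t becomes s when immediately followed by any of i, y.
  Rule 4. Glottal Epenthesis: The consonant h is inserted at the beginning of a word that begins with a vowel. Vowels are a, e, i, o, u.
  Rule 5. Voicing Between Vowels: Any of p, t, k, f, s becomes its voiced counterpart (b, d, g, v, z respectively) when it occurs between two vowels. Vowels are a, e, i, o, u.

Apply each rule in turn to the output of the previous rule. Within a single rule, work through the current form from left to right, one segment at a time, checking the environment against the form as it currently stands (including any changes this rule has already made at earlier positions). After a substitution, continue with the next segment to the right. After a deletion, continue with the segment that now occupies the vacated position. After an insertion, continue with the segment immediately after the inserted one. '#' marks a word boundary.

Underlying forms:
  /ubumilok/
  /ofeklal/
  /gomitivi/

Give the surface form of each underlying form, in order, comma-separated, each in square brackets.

[hubumilok], [hoveklal], [gomizive]

/ubumilok/:
  Rule 1 Final Vowel Lowering: no change — [ubumilok]
  Rule 2 Geminate Reduction: no change — [ubumilok]
  Rule 3 Palatal Assibilation: no change — [ubumilok]
  Rule 4 Glottal Epenthesis: [ubumilok] → [hubumilok]
  Rule 5 Voicing Between Vowels: no change — [hubumilok]
/ofeklal/:
  Rule 1 Final Vowel Lowering: no change — [ofeklal]
  Rule 2 Geminate Reduction: no change — [ofeklal]
  Rule 3 Palatal Assibilation: no change — [ofeklal]
  Rule 4 Glottal Epenthesis: [ofeklal] → [hofeklal]
  Rule 5 Voicing Between Vowels: [hofeklal] → [hoveklal]
/gomitivi/:
  Rule 1 Final Vowel Lowering: [gomitivi] → [gomitive]
  Rule 2 Geminate Reduction: no change — [gomitive]
  Rule 3 Palatal Assibilation: [gomitive] → [gomisive]
  Rule 4 Glottal Epenthesis: no change — [gomisive]
  Rule 5 Voicing Between Vowels: [gomisive] → [gomizive]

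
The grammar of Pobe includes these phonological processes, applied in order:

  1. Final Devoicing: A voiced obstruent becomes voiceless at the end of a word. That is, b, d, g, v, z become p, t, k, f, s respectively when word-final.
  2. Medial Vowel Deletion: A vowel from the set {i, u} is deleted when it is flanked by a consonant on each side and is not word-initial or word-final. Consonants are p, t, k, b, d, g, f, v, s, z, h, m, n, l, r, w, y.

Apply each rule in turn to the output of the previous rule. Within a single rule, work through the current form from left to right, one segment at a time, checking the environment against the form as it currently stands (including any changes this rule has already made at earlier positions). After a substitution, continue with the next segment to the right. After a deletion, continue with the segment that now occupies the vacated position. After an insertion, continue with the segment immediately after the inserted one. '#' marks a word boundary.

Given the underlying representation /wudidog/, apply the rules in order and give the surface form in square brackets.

1 Final Devoicing: [wudidog] → [wudidok]
2 Medial Vowel Deletion: [wudidok] → [wddok]

[wddok]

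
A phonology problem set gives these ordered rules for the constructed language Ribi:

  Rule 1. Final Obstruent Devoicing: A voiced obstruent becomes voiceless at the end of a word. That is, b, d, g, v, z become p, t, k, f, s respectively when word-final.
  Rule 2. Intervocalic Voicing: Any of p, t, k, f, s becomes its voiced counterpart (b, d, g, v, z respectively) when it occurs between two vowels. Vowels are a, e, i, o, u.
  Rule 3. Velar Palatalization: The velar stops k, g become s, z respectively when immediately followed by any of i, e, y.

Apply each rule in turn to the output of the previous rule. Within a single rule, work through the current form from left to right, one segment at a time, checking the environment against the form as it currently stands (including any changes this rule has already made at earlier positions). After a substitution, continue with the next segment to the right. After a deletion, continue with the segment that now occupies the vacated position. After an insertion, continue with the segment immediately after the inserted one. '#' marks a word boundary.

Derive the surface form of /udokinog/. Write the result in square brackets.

[udozinok]

Rule 1 Final Obstruent Devoicing: [udokinog] → [udokinok]
Rule 2 Intervocalic Voicing: [udokinok] → [udoginok]
Rule 3 Velar Palatalization: [udoginok] → [udozinok]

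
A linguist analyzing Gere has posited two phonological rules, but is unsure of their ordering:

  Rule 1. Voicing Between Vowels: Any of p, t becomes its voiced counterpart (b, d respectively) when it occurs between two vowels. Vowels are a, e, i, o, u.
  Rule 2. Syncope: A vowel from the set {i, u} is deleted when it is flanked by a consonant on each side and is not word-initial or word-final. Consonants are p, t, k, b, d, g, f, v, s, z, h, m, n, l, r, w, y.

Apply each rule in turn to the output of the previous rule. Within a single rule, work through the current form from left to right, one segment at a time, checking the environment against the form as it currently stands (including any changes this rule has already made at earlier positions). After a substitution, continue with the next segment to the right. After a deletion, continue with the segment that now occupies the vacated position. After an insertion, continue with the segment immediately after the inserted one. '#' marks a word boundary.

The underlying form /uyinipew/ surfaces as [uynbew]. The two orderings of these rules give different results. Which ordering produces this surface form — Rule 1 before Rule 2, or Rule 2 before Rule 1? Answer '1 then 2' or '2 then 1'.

Order 1 then 2:
  1 Voicing Between Vowels: [uyinipew] → [uyinibew]
  2 Syncope: [uyinibew] → [uynbew]
  result: [uynbew]
Order 2 then 1:
  2 Syncope: [uyinipew] → [uynpew]
  1 Voicing Between Vowels: no change — [uynpew]
  result: [uynpew]

1 then 2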